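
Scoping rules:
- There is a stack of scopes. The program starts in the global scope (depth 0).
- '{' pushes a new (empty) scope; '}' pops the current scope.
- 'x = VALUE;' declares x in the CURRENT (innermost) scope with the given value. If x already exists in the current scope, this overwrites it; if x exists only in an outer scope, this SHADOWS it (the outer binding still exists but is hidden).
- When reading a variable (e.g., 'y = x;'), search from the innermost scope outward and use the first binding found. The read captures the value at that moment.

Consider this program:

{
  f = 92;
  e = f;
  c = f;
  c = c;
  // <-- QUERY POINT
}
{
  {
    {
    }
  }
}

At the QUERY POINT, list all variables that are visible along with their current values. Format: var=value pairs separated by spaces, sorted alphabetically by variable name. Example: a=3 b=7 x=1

Answer: c=92 e=92 f=92

Derivation:
Step 1: enter scope (depth=1)
Step 2: declare f=92 at depth 1
Step 3: declare e=(read f)=92 at depth 1
Step 4: declare c=(read f)=92 at depth 1
Step 5: declare c=(read c)=92 at depth 1
Visible at query point: c=92 e=92 f=92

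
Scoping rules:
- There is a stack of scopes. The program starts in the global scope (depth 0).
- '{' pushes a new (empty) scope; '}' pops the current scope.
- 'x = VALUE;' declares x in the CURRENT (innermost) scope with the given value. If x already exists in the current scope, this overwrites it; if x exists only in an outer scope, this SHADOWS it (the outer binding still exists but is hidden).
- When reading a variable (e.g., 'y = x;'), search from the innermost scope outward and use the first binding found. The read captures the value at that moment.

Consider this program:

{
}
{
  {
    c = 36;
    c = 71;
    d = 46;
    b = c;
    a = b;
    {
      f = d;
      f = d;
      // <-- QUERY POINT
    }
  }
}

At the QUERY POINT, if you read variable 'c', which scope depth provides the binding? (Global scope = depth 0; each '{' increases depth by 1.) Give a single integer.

Answer: 2

Derivation:
Step 1: enter scope (depth=1)
Step 2: exit scope (depth=0)
Step 3: enter scope (depth=1)
Step 4: enter scope (depth=2)
Step 5: declare c=36 at depth 2
Step 6: declare c=71 at depth 2
Step 7: declare d=46 at depth 2
Step 8: declare b=(read c)=71 at depth 2
Step 9: declare a=(read b)=71 at depth 2
Step 10: enter scope (depth=3)
Step 11: declare f=(read d)=46 at depth 3
Step 12: declare f=(read d)=46 at depth 3
Visible at query point: a=71 b=71 c=71 d=46 f=46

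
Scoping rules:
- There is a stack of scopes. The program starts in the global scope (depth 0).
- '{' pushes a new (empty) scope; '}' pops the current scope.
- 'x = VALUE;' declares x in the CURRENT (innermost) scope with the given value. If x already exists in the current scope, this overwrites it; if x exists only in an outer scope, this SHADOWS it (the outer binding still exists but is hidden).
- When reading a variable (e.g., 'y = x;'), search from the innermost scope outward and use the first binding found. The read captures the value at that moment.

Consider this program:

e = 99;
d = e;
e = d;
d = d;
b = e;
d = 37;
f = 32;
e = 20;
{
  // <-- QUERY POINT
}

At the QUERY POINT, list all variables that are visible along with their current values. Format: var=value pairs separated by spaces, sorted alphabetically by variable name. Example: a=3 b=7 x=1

Answer: b=99 d=37 e=20 f=32

Derivation:
Step 1: declare e=99 at depth 0
Step 2: declare d=(read e)=99 at depth 0
Step 3: declare e=(read d)=99 at depth 0
Step 4: declare d=(read d)=99 at depth 0
Step 5: declare b=(read e)=99 at depth 0
Step 6: declare d=37 at depth 0
Step 7: declare f=32 at depth 0
Step 8: declare e=20 at depth 0
Step 9: enter scope (depth=1)
Visible at query point: b=99 d=37 e=20 f=32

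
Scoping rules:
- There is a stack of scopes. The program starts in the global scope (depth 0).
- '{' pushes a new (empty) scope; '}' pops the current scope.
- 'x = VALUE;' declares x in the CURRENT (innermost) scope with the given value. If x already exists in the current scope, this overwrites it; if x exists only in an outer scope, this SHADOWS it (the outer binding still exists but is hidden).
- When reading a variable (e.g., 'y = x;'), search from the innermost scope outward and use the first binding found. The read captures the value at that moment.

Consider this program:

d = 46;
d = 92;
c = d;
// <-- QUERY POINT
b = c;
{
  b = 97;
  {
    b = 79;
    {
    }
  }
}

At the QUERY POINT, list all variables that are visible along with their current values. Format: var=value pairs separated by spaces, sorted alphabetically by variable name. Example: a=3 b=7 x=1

Step 1: declare d=46 at depth 0
Step 2: declare d=92 at depth 0
Step 3: declare c=(read d)=92 at depth 0
Visible at query point: c=92 d=92

Answer: c=92 d=92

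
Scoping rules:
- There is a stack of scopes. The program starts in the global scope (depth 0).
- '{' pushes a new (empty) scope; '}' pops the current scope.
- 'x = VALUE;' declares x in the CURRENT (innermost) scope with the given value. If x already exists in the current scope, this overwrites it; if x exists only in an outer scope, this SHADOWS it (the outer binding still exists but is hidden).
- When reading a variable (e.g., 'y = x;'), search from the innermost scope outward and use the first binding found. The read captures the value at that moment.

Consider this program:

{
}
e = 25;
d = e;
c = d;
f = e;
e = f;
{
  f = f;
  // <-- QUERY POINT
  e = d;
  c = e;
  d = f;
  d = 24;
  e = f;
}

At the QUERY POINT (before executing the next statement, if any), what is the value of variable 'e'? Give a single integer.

Step 1: enter scope (depth=1)
Step 2: exit scope (depth=0)
Step 3: declare e=25 at depth 0
Step 4: declare d=(read e)=25 at depth 0
Step 5: declare c=(read d)=25 at depth 0
Step 6: declare f=(read e)=25 at depth 0
Step 7: declare e=(read f)=25 at depth 0
Step 8: enter scope (depth=1)
Step 9: declare f=(read f)=25 at depth 1
Visible at query point: c=25 d=25 e=25 f=25

Answer: 25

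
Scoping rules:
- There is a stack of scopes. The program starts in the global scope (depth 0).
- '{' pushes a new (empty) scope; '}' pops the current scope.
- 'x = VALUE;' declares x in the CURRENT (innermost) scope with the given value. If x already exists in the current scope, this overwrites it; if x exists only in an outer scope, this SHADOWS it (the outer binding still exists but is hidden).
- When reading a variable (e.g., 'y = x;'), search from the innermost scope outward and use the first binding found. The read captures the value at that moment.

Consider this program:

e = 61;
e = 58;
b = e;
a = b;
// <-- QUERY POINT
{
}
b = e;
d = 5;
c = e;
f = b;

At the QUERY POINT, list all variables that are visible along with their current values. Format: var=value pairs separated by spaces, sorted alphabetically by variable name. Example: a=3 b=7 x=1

Answer: a=58 b=58 e=58

Derivation:
Step 1: declare e=61 at depth 0
Step 2: declare e=58 at depth 0
Step 3: declare b=(read e)=58 at depth 0
Step 4: declare a=(read b)=58 at depth 0
Visible at query point: a=58 b=58 e=58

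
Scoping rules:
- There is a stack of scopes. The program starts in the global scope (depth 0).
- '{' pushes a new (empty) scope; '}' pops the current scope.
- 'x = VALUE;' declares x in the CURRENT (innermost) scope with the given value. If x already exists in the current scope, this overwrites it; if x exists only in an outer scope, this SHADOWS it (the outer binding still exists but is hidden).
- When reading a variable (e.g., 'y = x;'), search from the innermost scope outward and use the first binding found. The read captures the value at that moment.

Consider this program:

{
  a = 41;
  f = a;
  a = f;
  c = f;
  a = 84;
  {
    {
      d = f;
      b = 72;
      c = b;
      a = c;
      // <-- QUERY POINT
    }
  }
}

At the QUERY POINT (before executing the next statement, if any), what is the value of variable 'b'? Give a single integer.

Step 1: enter scope (depth=1)
Step 2: declare a=41 at depth 1
Step 3: declare f=(read a)=41 at depth 1
Step 4: declare a=(read f)=41 at depth 1
Step 5: declare c=(read f)=41 at depth 1
Step 6: declare a=84 at depth 1
Step 7: enter scope (depth=2)
Step 8: enter scope (depth=3)
Step 9: declare d=(read f)=41 at depth 3
Step 10: declare b=72 at depth 3
Step 11: declare c=(read b)=72 at depth 3
Step 12: declare a=(read c)=72 at depth 3
Visible at query point: a=72 b=72 c=72 d=41 f=41

Answer: 72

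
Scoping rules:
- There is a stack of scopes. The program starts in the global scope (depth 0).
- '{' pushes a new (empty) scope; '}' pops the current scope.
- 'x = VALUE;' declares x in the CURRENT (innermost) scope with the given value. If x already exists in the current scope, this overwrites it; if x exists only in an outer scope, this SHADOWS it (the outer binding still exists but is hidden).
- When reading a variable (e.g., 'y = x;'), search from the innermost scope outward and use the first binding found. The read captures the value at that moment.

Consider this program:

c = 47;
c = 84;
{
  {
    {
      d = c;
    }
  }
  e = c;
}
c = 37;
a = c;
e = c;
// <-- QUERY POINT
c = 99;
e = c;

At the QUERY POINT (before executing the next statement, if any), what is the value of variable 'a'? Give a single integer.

Step 1: declare c=47 at depth 0
Step 2: declare c=84 at depth 0
Step 3: enter scope (depth=1)
Step 4: enter scope (depth=2)
Step 5: enter scope (depth=3)
Step 6: declare d=(read c)=84 at depth 3
Step 7: exit scope (depth=2)
Step 8: exit scope (depth=1)
Step 9: declare e=(read c)=84 at depth 1
Step 10: exit scope (depth=0)
Step 11: declare c=37 at depth 0
Step 12: declare a=(read c)=37 at depth 0
Step 13: declare e=(read c)=37 at depth 0
Visible at query point: a=37 c=37 e=37

Answer: 37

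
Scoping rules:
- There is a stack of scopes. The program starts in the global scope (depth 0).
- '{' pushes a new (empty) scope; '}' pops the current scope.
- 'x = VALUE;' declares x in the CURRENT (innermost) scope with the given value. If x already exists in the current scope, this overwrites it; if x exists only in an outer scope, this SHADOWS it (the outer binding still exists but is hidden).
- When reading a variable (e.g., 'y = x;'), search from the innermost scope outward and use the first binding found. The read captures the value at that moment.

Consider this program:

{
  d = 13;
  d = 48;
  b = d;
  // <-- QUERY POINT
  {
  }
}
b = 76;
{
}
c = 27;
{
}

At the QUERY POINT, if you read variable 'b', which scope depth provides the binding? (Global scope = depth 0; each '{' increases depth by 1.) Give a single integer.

Answer: 1

Derivation:
Step 1: enter scope (depth=1)
Step 2: declare d=13 at depth 1
Step 3: declare d=48 at depth 1
Step 4: declare b=(read d)=48 at depth 1
Visible at query point: b=48 d=48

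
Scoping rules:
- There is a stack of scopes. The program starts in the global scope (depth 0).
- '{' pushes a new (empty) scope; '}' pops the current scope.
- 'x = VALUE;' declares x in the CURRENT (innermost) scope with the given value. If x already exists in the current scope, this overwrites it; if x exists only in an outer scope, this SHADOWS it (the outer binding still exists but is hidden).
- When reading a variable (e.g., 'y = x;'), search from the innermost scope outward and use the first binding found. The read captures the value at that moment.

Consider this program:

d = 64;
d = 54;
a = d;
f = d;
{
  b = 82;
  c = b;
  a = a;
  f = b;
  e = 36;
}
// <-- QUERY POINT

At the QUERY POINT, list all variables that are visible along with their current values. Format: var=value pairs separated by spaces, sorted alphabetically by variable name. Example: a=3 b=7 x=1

Answer: a=54 d=54 f=54

Derivation:
Step 1: declare d=64 at depth 0
Step 2: declare d=54 at depth 0
Step 3: declare a=(read d)=54 at depth 0
Step 4: declare f=(read d)=54 at depth 0
Step 5: enter scope (depth=1)
Step 6: declare b=82 at depth 1
Step 7: declare c=(read b)=82 at depth 1
Step 8: declare a=(read a)=54 at depth 1
Step 9: declare f=(read b)=82 at depth 1
Step 10: declare e=36 at depth 1
Step 11: exit scope (depth=0)
Visible at query point: a=54 d=54 f=54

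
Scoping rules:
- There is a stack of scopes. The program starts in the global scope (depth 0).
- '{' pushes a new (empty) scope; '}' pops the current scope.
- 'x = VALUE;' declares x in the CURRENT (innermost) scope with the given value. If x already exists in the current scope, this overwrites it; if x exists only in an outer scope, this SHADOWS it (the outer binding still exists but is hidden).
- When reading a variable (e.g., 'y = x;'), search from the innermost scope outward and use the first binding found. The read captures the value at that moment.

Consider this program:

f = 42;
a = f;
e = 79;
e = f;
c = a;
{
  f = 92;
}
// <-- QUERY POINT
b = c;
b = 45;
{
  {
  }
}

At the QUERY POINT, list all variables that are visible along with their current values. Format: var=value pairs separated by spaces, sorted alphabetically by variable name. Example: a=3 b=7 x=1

Step 1: declare f=42 at depth 0
Step 2: declare a=(read f)=42 at depth 0
Step 3: declare e=79 at depth 0
Step 4: declare e=(read f)=42 at depth 0
Step 5: declare c=(read a)=42 at depth 0
Step 6: enter scope (depth=1)
Step 7: declare f=92 at depth 1
Step 8: exit scope (depth=0)
Visible at query point: a=42 c=42 e=42 f=42

Answer: a=42 c=42 e=42 f=42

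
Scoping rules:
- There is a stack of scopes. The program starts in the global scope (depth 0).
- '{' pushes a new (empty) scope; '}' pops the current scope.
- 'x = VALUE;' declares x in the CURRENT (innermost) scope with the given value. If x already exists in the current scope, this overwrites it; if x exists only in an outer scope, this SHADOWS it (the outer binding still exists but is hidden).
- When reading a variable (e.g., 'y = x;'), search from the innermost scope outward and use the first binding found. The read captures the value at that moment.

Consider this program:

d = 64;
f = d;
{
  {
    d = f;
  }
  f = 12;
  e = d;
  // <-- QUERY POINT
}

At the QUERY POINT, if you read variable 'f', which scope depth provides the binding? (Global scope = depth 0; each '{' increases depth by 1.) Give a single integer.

Answer: 1

Derivation:
Step 1: declare d=64 at depth 0
Step 2: declare f=(read d)=64 at depth 0
Step 3: enter scope (depth=1)
Step 4: enter scope (depth=2)
Step 5: declare d=(read f)=64 at depth 2
Step 6: exit scope (depth=1)
Step 7: declare f=12 at depth 1
Step 8: declare e=(read d)=64 at depth 1
Visible at query point: d=64 e=64 f=12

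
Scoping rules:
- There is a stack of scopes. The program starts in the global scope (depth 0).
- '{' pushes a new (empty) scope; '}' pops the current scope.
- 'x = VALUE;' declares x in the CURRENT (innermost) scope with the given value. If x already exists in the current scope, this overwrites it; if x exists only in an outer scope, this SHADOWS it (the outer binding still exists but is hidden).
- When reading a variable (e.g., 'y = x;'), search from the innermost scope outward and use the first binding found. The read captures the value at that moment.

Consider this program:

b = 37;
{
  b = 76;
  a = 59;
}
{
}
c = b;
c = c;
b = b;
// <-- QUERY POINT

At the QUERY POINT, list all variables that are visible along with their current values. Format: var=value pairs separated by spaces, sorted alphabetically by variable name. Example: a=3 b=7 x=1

Step 1: declare b=37 at depth 0
Step 2: enter scope (depth=1)
Step 3: declare b=76 at depth 1
Step 4: declare a=59 at depth 1
Step 5: exit scope (depth=0)
Step 6: enter scope (depth=1)
Step 7: exit scope (depth=0)
Step 8: declare c=(read b)=37 at depth 0
Step 9: declare c=(read c)=37 at depth 0
Step 10: declare b=(read b)=37 at depth 0
Visible at query point: b=37 c=37

Answer: b=37 c=37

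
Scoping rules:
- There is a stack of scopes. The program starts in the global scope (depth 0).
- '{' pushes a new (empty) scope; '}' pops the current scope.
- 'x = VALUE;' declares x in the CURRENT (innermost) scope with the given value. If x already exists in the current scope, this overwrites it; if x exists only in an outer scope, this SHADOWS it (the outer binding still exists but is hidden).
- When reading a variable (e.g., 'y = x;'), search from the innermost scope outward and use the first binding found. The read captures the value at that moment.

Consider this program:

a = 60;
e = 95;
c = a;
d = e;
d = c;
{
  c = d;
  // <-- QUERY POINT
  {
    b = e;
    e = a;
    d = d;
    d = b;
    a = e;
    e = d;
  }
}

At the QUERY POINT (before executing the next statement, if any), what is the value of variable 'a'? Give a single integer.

Step 1: declare a=60 at depth 0
Step 2: declare e=95 at depth 0
Step 3: declare c=(read a)=60 at depth 0
Step 4: declare d=(read e)=95 at depth 0
Step 5: declare d=(read c)=60 at depth 0
Step 6: enter scope (depth=1)
Step 7: declare c=(read d)=60 at depth 1
Visible at query point: a=60 c=60 d=60 e=95

Answer: 60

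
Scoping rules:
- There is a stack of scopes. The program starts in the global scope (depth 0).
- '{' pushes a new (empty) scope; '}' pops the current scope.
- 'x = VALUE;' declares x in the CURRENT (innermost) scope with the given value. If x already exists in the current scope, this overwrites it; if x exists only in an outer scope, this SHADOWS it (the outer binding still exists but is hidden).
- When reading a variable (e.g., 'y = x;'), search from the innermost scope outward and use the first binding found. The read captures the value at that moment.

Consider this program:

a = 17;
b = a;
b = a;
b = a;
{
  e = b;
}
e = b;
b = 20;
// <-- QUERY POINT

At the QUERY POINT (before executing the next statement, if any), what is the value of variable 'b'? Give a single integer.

Step 1: declare a=17 at depth 0
Step 2: declare b=(read a)=17 at depth 0
Step 3: declare b=(read a)=17 at depth 0
Step 4: declare b=(read a)=17 at depth 0
Step 5: enter scope (depth=1)
Step 6: declare e=(read b)=17 at depth 1
Step 7: exit scope (depth=0)
Step 8: declare e=(read b)=17 at depth 0
Step 9: declare b=20 at depth 0
Visible at query point: a=17 b=20 e=17

Answer: 20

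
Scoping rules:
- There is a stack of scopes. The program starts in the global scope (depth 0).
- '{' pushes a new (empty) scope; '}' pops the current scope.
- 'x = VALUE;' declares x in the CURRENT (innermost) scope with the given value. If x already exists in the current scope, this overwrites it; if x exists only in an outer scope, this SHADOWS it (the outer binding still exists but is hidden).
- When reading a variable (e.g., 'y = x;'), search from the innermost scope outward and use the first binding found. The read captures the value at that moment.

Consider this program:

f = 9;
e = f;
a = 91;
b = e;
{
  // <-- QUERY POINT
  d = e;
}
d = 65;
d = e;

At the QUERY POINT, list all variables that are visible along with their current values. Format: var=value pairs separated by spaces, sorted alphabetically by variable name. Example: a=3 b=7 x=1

Step 1: declare f=9 at depth 0
Step 2: declare e=(read f)=9 at depth 0
Step 3: declare a=91 at depth 0
Step 4: declare b=(read e)=9 at depth 0
Step 5: enter scope (depth=1)
Visible at query point: a=91 b=9 e=9 f=9

Answer: a=91 b=9 e=9 f=9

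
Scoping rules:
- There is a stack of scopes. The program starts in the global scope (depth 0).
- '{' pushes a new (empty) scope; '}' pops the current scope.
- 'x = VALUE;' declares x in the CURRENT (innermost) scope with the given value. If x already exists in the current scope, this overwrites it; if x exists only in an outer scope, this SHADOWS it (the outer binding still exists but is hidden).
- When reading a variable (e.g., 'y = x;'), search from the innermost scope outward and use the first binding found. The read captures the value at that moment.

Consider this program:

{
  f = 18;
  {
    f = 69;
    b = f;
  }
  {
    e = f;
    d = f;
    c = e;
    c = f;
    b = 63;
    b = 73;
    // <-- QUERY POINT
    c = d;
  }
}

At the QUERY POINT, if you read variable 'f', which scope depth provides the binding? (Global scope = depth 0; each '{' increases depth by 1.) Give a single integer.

Step 1: enter scope (depth=1)
Step 2: declare f=18 at depth 1
Step 3: enter scope (depth=2)
Step 4: declare f=69 at depth 2
Step 5: declare b=(read f)=69 at depth 2
Step 6: exit scope (depth=1)
Step 7: enter scope (depth=2)
Step 8: declare e=(read f)=18 at depth 2
Step 9: declare d=(read f)=18 at depth 2
Step 10: declare c=(read e)=18 at depth 2
Step 11: declare c=(read f)=18 at depth 2
Step 12: declare b=63 at depth 2
Step 13: declare b=73 at depth 2
Visible at query point: b=73 c=18 d=18 e=18 f=18

Answer: 1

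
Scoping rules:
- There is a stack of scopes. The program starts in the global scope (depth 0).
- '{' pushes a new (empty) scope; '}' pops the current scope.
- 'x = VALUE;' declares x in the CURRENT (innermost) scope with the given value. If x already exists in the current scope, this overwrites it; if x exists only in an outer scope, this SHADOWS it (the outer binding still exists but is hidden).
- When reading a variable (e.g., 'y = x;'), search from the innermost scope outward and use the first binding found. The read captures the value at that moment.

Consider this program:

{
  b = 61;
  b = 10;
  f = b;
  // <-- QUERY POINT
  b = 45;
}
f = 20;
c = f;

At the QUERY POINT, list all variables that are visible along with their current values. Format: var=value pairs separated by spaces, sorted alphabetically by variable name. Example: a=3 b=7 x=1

Answer: b=10 f=10

Derivation:
Step 1: enter scope (depth=1)
Step 2: declare b=61 at depth 1
Step 3: declare b=10 at depth 1
Step 4: declare f=(read b)=10 at depth 1
Visible at query point: b=10 f=10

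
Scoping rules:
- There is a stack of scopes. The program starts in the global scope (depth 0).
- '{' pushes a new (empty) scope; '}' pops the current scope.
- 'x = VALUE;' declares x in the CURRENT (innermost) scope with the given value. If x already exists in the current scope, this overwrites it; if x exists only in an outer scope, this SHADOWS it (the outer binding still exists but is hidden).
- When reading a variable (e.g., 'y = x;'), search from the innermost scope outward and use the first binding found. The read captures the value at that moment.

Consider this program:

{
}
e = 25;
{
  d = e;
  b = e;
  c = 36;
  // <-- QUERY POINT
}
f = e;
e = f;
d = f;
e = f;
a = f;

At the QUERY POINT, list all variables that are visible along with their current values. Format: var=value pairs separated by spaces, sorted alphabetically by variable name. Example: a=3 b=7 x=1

Answer: b=25 c=36 d=25 e=25

Derivation:
Step 1: enter scope (depth=1)
Step 2: exit scope (depth=0)
Step 3: declare e=25 at depth 0
Step 4: enter scope (depth=1)
Step 5: declare d=(read e)=25 at depth 1
Step 6: declare b=(read e)=25 at depth 1
Step 7: declare c=36 at depth 1
Visible at query point: b=25 c=36 d=25 e=25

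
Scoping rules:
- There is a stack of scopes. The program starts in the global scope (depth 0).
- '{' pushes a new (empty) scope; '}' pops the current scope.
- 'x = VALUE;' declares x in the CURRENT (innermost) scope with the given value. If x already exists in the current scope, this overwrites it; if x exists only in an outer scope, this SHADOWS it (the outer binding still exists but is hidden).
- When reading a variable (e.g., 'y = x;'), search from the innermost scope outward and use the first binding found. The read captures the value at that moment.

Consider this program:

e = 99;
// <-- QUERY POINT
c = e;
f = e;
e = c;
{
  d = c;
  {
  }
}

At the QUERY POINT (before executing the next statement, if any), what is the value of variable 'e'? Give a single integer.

Step 1: declare e=99 at depth 0
Visible at query point: e=99

Answer: 99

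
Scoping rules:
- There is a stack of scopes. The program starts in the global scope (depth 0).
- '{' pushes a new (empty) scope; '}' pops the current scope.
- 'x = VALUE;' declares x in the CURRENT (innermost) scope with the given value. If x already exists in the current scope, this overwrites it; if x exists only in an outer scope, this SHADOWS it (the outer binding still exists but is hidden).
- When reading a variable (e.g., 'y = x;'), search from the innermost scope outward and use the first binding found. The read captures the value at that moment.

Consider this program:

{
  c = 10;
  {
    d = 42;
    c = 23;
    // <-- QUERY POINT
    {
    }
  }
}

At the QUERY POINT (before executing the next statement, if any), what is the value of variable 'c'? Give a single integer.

Step 1: enter scope (depth=1)
Step 2: declare c=10 at depth 1
Step 3: enter scope (depth=2)
Step 4: declare d=42 at depth 2
Step 5: declare c=23 at depth 2
Visible at query point: c=23 d=42

Answer: 23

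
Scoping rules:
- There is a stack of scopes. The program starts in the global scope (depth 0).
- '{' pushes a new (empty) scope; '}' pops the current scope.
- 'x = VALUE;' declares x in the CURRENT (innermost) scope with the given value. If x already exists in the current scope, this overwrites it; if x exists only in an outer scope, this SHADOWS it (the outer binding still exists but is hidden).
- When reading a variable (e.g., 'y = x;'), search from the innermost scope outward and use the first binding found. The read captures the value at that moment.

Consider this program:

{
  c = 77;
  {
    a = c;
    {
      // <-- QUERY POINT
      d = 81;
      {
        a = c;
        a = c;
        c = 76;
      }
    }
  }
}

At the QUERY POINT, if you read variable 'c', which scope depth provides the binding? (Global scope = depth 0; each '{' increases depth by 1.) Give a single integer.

Step 1: enter scope (depth=1)
Step 2: declare c=77 at depth 1
Step 3: enter scope (depth=2)
Step 4: declare a=(read c)=77 at depth 2
Step 5: enter scope (depth=3)
Visible at query point: a=77 c=77

Answer: 1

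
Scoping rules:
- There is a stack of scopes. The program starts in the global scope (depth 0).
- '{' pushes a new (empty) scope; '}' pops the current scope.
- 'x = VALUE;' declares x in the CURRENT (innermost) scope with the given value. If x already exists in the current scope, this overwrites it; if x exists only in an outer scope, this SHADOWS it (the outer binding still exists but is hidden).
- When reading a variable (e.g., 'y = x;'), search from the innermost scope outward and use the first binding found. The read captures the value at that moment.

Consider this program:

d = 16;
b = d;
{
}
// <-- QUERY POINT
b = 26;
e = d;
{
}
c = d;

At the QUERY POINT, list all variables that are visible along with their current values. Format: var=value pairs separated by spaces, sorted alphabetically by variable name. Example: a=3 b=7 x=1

Step 1: declare d=16 at depth 0
Step 2: declare b=(read d)=16 at depth 0
Step 3: enter scope (depth=1)
Step 4: exit scope (depth=0)
Visible at query point: b=16 d=16

Answer: b=16 d=16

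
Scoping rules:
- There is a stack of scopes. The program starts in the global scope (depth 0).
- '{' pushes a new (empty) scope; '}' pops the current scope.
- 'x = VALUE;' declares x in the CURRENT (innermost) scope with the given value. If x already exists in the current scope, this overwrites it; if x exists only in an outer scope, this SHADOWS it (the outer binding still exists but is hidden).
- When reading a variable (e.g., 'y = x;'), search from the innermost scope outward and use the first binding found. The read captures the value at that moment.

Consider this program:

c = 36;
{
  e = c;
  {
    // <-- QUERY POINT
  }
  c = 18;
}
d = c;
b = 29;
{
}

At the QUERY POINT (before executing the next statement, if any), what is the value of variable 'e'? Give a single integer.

Answer: 36

Derivation:
Step 1: declare c=36 at depth 0
Step 2: enter scope (depth=1)
Step 3: declare e=(read c)=36 at depth 1
Step 4: enter scope (depth=2)
Visible at query point: c=36 e=36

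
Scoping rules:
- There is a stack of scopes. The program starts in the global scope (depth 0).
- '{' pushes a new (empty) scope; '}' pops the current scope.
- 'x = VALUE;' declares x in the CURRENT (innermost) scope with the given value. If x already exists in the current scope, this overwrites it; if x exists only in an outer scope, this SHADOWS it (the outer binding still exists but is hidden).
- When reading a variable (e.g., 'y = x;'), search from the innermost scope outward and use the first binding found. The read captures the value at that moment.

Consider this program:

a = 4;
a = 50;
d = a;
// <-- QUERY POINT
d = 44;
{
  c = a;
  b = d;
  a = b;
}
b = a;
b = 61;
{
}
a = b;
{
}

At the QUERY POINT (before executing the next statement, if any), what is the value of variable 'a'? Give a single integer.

Step 1: declare a=4 at depth 0
Step 2: declare a=50 at depth 0
Step 3: declare d=(read a)=50 at depth 0
Visible at query point: a=50 d=50

Answer: 50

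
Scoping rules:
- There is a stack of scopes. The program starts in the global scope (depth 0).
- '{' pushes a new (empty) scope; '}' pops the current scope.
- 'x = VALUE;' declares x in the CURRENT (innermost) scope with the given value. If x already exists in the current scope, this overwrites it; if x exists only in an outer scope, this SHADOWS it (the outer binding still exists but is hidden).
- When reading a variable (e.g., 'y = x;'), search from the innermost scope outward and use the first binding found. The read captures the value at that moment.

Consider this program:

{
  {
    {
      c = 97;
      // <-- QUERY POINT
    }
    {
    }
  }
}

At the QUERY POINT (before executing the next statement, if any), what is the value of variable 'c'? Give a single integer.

Step 1: enter scope (depth=1)
Step 2: enter scope (depth=2)
Step 3: enter scope (depth=3)
Step 4: declare c=97 at depth 3
Visible at query point: c=97

Answer: 97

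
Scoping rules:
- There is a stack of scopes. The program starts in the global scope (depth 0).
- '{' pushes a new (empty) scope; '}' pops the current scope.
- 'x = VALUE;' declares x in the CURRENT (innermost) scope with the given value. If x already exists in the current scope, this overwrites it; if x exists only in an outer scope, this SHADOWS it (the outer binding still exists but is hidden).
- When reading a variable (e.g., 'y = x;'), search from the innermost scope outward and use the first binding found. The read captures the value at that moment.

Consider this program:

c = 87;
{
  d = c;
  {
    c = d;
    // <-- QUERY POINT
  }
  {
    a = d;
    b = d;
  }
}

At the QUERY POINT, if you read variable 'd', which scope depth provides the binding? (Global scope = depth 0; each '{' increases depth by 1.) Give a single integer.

Step 1: declare c=87 at depth 0
Step 2: enter scope (depth=1)
Step 3: declare d=(read c)=87 at depth 1
Step 4: enter scope (depth=2)
Step 5: declare c=(read d)=87 at depth 2
Visible at query point: c=87 d=87

Answer: 1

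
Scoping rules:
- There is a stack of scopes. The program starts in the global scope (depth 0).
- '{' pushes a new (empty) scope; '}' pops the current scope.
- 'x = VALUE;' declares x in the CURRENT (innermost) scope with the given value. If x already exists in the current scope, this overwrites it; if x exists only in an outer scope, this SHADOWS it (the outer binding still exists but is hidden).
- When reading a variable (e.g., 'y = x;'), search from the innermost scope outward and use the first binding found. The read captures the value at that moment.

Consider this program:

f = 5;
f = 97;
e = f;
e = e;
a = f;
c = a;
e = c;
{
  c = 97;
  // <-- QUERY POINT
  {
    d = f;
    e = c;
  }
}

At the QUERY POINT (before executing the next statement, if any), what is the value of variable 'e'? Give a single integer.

Answer: 97

Derivation:
Step 1: declare f=5 at depth 0
Step 2: declare f=97 at depth 0
Step 3: declare e=(read f)=97 at depth 0
Step 4: declare e=(read e)=97 at depth 0
Step 5: declare a=(read f)=97 at depth 0
Step 6: declare c=(read a)=97 at depth 0
Step 7: declare e=(read c)=97 at depth 0
Step 8: enter scope (depth=1)
Step 9: declare c=97 at depth 1
Visible at query point: a=97 c=97 e=97 f=97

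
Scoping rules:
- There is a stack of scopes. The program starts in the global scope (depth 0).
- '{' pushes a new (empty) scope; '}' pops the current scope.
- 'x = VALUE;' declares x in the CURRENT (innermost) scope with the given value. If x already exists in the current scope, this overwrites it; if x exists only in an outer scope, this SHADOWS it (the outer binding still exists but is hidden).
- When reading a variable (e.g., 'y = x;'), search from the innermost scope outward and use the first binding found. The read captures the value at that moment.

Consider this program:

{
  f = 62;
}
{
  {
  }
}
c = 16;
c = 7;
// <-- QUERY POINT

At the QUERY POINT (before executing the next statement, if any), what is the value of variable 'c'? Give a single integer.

Step 1: enter scope (depth=1)
Step 2: declare f=62 at depth 1
Step 3: exit scope (depth=0)
Step 4: enter scope (depth=1)
Step 5: enter scope (depth=2)
Step 6: exit scope (depth=1)
Step 7: exit scope (depth=0)
Step 8: declare c=16 at depth 0
Step 9: declare c=7 at depth 0
Visible at query point: c=7

Answer: 7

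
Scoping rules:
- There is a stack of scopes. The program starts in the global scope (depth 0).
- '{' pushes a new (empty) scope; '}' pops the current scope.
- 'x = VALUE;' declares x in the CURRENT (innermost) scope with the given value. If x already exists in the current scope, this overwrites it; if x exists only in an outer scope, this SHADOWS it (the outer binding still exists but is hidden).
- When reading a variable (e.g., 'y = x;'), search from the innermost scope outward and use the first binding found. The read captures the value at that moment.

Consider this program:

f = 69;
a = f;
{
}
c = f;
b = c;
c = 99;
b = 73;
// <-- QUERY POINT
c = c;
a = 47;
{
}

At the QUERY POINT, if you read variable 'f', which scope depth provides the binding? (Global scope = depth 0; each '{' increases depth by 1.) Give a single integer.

Step 1: declare f=69 at depth 0
Step 2: declare a=(read f)=69 at depth 0
Step 3: enter scope (depth=1)
Step 4: exit scope (depth=0)
Step 5: declare c=(read f)=69 at depth 0
Step 6: declare b=(read c)=69 at depth 0
Step 7: declare c=99 at depth 0
Step 8: declare b=73 at depth 0
Visible at query point: a=69 b=73 c=99 f=69

Answer: 0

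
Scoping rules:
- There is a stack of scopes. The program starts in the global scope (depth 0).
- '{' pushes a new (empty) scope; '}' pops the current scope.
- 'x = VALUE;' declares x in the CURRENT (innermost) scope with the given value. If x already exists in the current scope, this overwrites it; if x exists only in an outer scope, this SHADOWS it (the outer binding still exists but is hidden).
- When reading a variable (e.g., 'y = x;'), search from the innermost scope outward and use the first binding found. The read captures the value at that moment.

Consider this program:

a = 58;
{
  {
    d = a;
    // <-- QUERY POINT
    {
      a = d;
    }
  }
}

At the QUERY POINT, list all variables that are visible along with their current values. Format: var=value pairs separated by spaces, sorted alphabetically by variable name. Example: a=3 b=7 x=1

Step 1: declare a=58 at depth 0
Step 2: enter scope (depth=1)
Step 3: enter scope (depth=2)
Step 4: declare d=(read a)=58 at depth 2
Visible at query point: a=58 d=58

Answer: a=58 d=58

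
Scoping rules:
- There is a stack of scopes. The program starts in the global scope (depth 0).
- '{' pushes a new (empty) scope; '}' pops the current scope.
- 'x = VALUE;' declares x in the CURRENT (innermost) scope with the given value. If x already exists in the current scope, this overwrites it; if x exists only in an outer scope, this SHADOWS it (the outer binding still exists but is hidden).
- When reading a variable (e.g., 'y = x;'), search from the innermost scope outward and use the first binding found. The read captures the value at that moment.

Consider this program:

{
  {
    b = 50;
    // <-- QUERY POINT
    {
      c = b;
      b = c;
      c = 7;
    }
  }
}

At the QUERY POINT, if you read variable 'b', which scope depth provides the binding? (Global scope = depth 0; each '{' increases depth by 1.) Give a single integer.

Answer: 2

Derivation:
Step 1: enter scope (depth=1)
Step 2: enter scope (depth=2)
Step 3: declare b=50 at depth 2
Visible at query point: b=50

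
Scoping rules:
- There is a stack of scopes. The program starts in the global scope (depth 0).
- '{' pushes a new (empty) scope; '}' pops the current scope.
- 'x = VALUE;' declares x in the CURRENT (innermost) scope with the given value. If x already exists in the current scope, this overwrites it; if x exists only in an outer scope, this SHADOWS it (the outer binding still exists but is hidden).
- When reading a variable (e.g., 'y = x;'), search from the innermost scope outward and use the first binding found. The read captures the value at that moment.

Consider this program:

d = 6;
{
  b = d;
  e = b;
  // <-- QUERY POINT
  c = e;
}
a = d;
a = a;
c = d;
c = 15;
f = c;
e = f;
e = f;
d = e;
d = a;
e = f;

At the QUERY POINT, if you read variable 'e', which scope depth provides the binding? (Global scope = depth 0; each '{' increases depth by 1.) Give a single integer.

Step 1: declare d=6 at depth 0
Step 2: enter scope (depth=1)
Step 3: declare b=(read d)=6 at depth 1
Step 4: declare e=(read b)=6 at depth 1
Visible at query point: b=6 d=6 e=6

Answer: 1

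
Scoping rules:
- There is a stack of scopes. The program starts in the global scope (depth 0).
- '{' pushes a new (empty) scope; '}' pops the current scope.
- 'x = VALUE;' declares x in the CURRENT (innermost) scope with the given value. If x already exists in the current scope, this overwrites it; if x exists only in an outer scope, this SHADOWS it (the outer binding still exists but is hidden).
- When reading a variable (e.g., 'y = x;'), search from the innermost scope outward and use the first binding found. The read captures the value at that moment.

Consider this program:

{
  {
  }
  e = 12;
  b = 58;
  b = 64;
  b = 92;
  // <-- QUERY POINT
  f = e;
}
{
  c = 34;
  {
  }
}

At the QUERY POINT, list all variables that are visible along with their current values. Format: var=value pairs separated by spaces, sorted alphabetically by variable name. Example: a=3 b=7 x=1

Step 1: enter scope (depth=1)
Step 2: enter scope (depth=2)
Step 3: exit scope (depth=1)
Step 4: declare e=12 at depth 1
Step 5: declare b=58 at depth 1
Step 6: declare b=64 at depth 1
Step 7: declare b=92 at depth 1
Visible at query point: b=92 e=12

Answer: b=92 e=12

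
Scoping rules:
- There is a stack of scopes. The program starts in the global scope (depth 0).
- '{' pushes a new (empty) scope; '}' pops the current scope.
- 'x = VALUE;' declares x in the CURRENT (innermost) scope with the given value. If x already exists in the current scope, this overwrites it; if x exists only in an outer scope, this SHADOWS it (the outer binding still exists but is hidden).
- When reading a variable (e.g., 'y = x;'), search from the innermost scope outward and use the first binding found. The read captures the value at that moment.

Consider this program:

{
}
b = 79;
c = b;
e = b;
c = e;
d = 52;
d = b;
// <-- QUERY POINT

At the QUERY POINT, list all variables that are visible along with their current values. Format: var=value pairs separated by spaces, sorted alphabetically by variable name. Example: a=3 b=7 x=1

Answer: b=79 c=79 d=79 e=79

Derivation:
Step 1: enter scope (depth=1)
Step 2: exit scope (depth=0)
Step 3: declare b=79 at depth 0
Step 4: declare c=(read b)=79 at depth 0
Step 5: declare e=(read b)=79 at depth 0
Step 6: declare c=(read e)=79 at depth 0
Step 7: declare d=52 at depth 0
Step 8: declare d=(read b)=79 at depth 0
Visible at query point: b=79 c=79 d=79 e=79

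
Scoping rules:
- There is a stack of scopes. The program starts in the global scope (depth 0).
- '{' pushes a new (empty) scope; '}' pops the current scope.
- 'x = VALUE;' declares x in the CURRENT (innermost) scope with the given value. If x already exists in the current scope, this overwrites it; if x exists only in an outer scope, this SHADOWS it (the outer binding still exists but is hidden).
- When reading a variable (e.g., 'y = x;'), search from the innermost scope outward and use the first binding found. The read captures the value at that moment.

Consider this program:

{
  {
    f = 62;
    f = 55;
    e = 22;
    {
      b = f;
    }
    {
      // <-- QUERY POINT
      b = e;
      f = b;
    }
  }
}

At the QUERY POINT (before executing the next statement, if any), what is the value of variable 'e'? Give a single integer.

Answer: 22

Derivation:
Step 1: enter scope (depth=1)
Step 2: enter scope (depth=2)
Step 3: declare f=62 at depth 2
Step 4: declare f=55 at depth 2
Step 5: declare e=22 at depth 2
Step 6: enter scope (depth=3)
Step 7: declare b=(read f)=55 at depth 3
Step 8: exit scope (depth=2)
Step 9: enter scope (depth=3)
Visible at query point: e=22 f=55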